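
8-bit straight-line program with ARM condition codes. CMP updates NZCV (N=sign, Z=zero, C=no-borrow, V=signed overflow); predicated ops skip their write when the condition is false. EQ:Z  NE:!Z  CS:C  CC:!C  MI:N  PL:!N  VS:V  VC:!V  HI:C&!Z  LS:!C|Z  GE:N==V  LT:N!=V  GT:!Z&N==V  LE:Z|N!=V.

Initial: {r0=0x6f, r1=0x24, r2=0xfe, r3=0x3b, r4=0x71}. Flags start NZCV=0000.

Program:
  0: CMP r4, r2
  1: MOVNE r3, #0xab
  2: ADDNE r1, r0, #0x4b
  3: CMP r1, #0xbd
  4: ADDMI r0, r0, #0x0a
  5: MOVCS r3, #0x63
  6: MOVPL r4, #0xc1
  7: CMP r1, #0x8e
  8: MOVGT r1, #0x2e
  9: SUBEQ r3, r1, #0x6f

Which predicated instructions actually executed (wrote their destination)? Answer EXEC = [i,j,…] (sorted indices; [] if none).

EXEC = [1,2,4,8]

0: ✓ CMP  NZCV=0000
1: ✓ MOVNE  r3←0xab
2: ✓ ADDNE  r1←0xba
3: ✓ CMP  NZCV=1000
4: ✓ ADDMI  r0←0x79
5: · MOVCS
6: · MOVPL
7: ✓ CMP  NZCV=0010
8: ✓ MOVGT  r1←0x2e
9: · SUBEQ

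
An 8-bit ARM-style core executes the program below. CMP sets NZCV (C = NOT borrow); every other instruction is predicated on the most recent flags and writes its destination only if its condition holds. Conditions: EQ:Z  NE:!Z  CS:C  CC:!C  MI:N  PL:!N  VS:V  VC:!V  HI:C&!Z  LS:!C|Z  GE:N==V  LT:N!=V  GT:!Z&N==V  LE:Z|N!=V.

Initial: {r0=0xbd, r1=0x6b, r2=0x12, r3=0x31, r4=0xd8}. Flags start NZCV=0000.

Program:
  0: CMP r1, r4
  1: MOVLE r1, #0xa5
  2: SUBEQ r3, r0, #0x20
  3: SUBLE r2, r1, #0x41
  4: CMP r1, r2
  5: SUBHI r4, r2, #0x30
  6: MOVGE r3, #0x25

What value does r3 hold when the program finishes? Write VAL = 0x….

VAL = 0x25

0: ✓ CMP  NZCV=1001
1: · MOVLE
2: · SUBEQ
3: · SUBLE
4: ✓ CMP  NZCV=0010
5: ✓ SUBHI  r4←0xe2
6: ✓ MOVGE  r3←0x25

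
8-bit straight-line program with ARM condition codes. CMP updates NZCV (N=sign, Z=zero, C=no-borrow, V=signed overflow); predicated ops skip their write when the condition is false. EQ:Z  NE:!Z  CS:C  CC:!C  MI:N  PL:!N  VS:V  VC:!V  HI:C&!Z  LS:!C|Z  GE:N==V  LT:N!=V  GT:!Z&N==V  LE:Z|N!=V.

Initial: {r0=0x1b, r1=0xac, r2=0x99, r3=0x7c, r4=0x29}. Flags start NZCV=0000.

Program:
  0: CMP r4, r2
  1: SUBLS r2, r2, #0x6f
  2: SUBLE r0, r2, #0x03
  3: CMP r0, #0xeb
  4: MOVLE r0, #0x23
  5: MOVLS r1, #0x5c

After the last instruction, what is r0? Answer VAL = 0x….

0: ✓ CMP  NZCV=1001
1: ✓ SUBLS  r2←0x2a
2: · SUBLE
3: ✓ CMP  NZCV=0000
4: · MOVLE
5: ✓ MOVLS  r1←0x5c

VAL = 0x1b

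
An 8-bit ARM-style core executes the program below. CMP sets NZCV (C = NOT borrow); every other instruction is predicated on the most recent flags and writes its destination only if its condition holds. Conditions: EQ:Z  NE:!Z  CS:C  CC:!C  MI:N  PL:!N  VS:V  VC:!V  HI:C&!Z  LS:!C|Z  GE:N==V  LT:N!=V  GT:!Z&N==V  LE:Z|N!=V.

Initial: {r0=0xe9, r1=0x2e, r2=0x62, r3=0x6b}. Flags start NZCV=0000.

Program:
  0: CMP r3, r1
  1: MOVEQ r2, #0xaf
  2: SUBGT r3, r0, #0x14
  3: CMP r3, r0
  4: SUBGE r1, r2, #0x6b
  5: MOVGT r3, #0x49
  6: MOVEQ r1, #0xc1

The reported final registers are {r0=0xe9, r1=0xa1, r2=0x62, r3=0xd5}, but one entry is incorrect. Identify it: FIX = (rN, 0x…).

FIX = (r1, 0x2e)

[0] flags=0010 → (cmp)
[1] flags=0010 EQ?F → skip
[2] flags=0010 GT?T → r3=0xd5
[3] flags=1000 → (cmp)
[4] flags=1000 GE?F → skip
[5] flags=1000 GT?F → skip
[6] flags=1000 EQ?F → skip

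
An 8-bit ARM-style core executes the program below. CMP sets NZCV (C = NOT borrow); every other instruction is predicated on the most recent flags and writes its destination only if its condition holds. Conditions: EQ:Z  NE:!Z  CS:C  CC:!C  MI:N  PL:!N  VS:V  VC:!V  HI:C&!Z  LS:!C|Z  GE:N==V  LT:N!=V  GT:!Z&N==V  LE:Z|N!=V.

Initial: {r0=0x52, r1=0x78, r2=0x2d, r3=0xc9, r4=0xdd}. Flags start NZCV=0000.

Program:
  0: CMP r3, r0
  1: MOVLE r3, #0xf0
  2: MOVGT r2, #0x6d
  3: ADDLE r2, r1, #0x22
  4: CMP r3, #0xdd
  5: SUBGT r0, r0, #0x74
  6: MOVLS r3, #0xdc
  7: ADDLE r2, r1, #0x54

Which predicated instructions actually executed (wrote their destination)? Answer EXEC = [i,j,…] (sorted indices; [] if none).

[0] flags=0011 → (cmp)
[1] flags=0011 LE?T → r3=0xf0
[2] flags=0011 GT?F → skip
[3] flags=0011 LE?T → r2=0x9a
[4] flags=0010 → (cmp)
[5] flags=0010 GT?T → r0=0xde
[6] flags=0010 LS?F → skip
[7] flags=0010 LE?F → skip

EXEC = [1,3,5]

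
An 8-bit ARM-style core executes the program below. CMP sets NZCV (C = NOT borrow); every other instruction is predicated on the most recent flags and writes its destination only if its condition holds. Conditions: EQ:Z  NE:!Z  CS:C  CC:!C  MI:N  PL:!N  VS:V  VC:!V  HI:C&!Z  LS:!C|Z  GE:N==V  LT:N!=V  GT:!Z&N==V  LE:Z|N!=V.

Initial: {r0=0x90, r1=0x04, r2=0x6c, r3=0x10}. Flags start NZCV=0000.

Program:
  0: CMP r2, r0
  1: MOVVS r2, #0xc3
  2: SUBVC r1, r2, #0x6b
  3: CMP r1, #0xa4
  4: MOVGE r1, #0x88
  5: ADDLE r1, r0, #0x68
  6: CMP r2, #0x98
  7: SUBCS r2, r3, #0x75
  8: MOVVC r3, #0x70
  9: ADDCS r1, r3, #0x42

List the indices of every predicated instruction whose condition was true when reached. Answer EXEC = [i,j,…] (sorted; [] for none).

0: ✓ CMP  NZCV=1001
1: ✓ MOVVS  r2←0xc3
2: · SUBVC
3: ✓ CMP  NZCV=0000
4: ✓ MOVGE  r1←0x88
5: · ADDLE
6: ✓ CMP  NZCV=0010
7: ✓ SUBCS  r2←0x9b
8: ✓ MOVVC  r3←0x70
9: ✓ ADDCS  r1←0xb2

EXEC = [1,4,7,8,9]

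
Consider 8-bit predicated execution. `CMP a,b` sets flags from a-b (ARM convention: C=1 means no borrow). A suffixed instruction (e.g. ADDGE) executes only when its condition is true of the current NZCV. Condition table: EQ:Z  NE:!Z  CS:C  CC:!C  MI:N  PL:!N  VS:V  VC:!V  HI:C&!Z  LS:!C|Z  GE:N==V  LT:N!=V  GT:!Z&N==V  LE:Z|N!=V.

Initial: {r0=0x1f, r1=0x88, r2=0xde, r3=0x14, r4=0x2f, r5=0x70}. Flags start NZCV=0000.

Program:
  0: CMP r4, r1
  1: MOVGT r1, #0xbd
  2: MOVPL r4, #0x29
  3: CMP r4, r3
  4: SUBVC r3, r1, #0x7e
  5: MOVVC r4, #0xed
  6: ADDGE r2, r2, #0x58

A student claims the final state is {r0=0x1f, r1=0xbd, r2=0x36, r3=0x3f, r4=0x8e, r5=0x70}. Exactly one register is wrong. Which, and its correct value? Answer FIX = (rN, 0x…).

[0] flags=1001 → (cmp)
[1] flags=1001 GT?T → r1=0xbd
[2] flags=1001 PL?F → skip
[3] flags=0010 → (cmp)
[4] flags=0010 VC?T → r3=0x3f
[5] flags=0010 VC?T → r4=0xed
[6] flags=0010 GE?T → r2=0x36

FIX = (r4, 0xed)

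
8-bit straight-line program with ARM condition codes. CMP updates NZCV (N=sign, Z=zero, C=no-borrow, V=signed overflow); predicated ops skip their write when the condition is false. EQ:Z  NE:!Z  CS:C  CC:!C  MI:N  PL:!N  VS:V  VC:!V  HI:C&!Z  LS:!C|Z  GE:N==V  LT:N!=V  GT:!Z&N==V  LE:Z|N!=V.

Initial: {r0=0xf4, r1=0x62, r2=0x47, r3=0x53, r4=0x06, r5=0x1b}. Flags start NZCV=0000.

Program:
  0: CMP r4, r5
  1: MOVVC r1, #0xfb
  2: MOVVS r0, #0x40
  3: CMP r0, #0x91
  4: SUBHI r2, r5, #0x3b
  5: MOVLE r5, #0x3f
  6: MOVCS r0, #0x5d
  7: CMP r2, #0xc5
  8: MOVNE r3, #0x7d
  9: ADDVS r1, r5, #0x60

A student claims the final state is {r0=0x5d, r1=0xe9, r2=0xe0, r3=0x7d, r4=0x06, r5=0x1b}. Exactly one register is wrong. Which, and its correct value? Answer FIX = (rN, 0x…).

FIX = (r1, 0xfb)

[0] flags=1000 → (cmp)
[1] flags=1000 VC?T → r1=0xfb
[2] flags=1000 VS?F → skip
[3] flags=0010 → (cmp)
[4] flags=0010 HI?T → r2=0xe0
[5] flags=0010 LE?F → skip
[6] flags=0010 CS?T → r0=0x5d
[7] flags=0010 → (cmp)
[8] flags=0010 NE?T → r3=0x7d
[9] flags=0010 VS?F → skip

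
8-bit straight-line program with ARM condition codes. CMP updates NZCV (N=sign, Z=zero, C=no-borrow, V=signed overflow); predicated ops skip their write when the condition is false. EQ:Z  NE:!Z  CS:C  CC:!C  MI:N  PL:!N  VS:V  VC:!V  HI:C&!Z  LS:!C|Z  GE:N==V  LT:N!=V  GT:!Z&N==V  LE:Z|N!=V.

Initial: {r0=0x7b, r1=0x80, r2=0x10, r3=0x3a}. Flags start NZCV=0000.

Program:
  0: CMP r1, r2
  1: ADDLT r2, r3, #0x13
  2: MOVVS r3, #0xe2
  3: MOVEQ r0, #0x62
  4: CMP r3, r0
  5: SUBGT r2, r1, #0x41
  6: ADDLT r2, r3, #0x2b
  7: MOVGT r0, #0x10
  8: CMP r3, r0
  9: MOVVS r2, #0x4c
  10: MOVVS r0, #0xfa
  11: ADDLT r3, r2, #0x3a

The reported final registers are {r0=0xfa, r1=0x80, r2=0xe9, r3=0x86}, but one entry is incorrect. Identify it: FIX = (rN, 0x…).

[0] flags=0011 → (cmp)
[1] flags=0011 LT?T → r2=0x4d
[2] flags=0011 VS?T → r3=0xe2
[3] flags=0011 EQ?F → skip
[4] flags=0011 → (cmp)
[5] flags=0011 GT?F → skip
[6] flags=0011 LT?T → r2=0x0d
[7] flags=0011 GT?F → skip
[8] flags=0011 → (cmp)
[9] flags=0011 VS?T → r2=0x4c
[10] flags=0011 VS?T → r0=0xfa
[11] flags=0011 LT?T → r3=0x86

FIX = (r2, 0x4c)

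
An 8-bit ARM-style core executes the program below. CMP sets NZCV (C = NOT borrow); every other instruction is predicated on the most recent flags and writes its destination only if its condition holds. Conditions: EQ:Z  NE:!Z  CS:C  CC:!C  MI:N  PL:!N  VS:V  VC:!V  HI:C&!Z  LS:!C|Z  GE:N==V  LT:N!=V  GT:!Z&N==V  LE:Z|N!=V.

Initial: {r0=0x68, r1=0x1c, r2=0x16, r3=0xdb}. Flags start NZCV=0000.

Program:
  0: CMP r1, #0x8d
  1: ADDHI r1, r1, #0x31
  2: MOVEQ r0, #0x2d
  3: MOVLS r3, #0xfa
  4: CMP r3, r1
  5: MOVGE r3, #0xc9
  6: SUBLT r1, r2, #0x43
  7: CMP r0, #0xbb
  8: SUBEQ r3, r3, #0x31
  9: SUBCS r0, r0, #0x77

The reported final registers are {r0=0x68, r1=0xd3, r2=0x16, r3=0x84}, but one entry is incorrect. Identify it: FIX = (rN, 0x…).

FIX = (r3, 0xfa)

0: ✓ CMP  NZCV=1001
1: · ADDHI
2: · MOVEQ
3: ✓ MOVLS  r3←0xfa
4: ✓ CMP  NZCV=1010
5: · MOVGE
6: ✓ SUBLT  r1←0xd3
7: ✓ CMP  NZCV=1001
8: · SUBEQ
9: · SUBCS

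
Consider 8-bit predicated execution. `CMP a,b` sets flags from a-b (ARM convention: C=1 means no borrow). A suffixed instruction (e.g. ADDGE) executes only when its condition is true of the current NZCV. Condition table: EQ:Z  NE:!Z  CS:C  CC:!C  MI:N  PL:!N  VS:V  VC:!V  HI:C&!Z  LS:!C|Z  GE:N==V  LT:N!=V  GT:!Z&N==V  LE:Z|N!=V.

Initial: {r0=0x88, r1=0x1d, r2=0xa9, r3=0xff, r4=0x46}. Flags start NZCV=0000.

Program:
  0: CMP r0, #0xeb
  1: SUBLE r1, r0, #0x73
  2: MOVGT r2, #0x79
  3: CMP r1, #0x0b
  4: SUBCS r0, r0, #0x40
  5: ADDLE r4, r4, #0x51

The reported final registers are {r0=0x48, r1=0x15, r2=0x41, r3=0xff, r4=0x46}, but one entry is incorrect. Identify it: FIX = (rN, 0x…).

[0] flags=1000 → (cmp)
[1] flags=1000 LE?T → r1=0x15
[2] flags=1000 GT?F → skip
[3] flags=0010 → (cmp)
[4] flags=0010 CS?T → r0=0x48
[5] flags=0010 LE?F → skip

FIX = (r2, 0xa9)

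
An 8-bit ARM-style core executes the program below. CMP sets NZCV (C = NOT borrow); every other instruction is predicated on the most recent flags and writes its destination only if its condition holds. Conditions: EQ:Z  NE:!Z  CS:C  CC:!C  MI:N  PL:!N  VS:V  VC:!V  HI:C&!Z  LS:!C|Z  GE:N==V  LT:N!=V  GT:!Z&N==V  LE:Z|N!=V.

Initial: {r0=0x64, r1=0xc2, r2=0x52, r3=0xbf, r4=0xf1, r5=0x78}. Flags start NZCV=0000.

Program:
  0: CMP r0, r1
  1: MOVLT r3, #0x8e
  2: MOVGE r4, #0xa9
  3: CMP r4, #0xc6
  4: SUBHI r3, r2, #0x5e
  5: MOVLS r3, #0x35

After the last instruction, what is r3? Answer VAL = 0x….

[0] flags=1001 → (cmp)
[1] flags=1001 LT?F → skip
[2] flags=1001 GE?T → r4=0xa9
[3] flags=1000 → (cmp)
[4] flags=1000 HI?F → skip
[5] flags=1000 LS?T → r3=0x35

VAL = 0x35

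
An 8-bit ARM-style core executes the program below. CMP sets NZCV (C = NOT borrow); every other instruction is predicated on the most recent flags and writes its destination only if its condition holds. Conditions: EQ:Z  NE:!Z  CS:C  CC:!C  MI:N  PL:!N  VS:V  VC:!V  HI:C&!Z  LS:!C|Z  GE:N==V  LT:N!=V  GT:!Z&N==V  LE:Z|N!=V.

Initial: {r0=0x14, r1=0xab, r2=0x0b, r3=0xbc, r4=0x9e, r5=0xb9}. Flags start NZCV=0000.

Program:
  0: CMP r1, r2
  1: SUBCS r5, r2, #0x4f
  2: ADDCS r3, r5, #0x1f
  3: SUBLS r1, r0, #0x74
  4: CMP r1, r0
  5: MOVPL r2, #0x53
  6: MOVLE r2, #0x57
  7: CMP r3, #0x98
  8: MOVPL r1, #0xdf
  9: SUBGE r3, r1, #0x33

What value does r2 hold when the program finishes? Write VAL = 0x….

VAL = 0x57

0: ✓ CMP  NZCV=1010
1: ✓ SUBCS  r5←0xbc
2: ✓ ADDCS  r3←0xdb
3: · SUBLS
4: ✓ CMP  NZCV=1010
5: · MOVPL
6: ✓ MOVLE  r2←0x57
7: ✓ CMP  NZCV=0010
8: ✓ MOVPL  r1←0xdf
9: ✓ SUBGE  r3←0xac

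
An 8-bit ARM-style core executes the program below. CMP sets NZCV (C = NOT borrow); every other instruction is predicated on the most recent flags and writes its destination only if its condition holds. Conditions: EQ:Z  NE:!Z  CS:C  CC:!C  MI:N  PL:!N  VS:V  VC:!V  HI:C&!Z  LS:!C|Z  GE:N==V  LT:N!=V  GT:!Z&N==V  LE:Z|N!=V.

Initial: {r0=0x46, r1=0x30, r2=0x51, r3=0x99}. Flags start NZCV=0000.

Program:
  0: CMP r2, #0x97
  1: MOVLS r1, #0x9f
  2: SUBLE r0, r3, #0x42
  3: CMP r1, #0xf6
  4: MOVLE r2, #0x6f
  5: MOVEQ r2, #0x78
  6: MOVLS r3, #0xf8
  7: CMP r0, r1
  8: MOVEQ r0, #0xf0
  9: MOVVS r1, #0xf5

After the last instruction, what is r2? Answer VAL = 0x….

VAL = 0x6f

[0] flags=1001 → (cmp)
[1] flags=1001 LS?T → r1=0x9f
[2] flags=1001 LE?F → skip
[3] flags=1000 → (cmp)
[4] flags=1000 LE?T → r2=0x6f
[5] flags=1000 EQ?F → skip
[6] flags=1000 LS?T → r3=0xf8
[7] flags=1001 → (cmp)
[8] flags=1001 EQ?F → skip
[9] flags=1001 VS?T → r1=0xf5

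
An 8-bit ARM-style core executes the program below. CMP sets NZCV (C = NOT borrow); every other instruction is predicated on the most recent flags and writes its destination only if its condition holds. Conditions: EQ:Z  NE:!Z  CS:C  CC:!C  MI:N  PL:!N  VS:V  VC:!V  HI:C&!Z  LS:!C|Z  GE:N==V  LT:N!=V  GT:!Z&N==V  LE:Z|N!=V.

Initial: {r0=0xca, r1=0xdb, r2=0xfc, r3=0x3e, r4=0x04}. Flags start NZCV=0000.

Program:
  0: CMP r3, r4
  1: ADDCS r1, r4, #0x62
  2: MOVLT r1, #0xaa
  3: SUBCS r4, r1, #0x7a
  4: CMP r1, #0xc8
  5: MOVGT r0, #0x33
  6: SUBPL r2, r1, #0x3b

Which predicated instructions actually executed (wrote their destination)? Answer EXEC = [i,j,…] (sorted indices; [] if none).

EXEC = [1,3,5]

0: ✓ CMP  NZCV=0010
1: ✓ ADDCS  r1←0x66
2: · MOVLT
3: ✓ SUBCS  r4←0xec
4: ✓ CMP  NZCV=1001
5: ✓ MOVGT  r0←0x33
6: · SUBPL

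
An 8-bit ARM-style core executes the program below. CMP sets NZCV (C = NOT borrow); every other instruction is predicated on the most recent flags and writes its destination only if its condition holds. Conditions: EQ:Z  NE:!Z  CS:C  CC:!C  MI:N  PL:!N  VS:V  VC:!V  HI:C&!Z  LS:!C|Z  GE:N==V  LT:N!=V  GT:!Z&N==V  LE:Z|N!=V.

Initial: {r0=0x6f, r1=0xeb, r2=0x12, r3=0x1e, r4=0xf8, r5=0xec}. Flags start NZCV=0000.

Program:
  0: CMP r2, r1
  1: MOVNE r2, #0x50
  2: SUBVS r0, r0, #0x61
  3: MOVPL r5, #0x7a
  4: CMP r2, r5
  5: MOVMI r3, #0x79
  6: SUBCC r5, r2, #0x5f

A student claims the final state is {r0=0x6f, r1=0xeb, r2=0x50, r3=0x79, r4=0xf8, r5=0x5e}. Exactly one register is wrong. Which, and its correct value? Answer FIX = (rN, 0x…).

[0] flags=0000 → (cmp)
[1] flags=0000 NE?T → r2=0x50
[2] flags=0000 VS?F → skip
[3] flags=0000 PL?T → r5=0x7a
[4] flags=1000 → (cmp)
[5] flags=1000 MI?T → r3=0x79
[6] flags=1000 CC?T → r5=0xf1

FIX = (r5, 0xf1)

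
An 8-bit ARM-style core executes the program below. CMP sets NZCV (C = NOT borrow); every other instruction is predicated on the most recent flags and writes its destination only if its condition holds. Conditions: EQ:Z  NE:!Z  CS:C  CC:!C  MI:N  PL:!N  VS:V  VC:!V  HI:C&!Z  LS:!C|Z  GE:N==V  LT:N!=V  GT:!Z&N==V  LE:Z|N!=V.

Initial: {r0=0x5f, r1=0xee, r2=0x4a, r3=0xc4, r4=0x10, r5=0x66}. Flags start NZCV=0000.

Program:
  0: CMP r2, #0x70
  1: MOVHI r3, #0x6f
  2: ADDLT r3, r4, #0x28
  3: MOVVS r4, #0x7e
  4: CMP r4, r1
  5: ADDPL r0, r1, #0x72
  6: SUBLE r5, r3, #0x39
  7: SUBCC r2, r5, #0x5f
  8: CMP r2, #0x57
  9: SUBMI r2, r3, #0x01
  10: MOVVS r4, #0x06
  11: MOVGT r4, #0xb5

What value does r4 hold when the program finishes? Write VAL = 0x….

VAL = 0x10

0: ✓ CMP  NZCV=1000
1: · MOVHI
2: ✓ ADDLT  r3←0x38
3: · MOVVS
4: ✓ CMP  NZCV=0000
5: ✓ ADDPL  r0←0x60
6: · SUBLE
7: ✓ SUBCC  r2←0x07
8: ✓ CMP  NZCV=1000
9: ✓ SUBMI  r2←0x37
10: · MOVVS
11: · MOVGT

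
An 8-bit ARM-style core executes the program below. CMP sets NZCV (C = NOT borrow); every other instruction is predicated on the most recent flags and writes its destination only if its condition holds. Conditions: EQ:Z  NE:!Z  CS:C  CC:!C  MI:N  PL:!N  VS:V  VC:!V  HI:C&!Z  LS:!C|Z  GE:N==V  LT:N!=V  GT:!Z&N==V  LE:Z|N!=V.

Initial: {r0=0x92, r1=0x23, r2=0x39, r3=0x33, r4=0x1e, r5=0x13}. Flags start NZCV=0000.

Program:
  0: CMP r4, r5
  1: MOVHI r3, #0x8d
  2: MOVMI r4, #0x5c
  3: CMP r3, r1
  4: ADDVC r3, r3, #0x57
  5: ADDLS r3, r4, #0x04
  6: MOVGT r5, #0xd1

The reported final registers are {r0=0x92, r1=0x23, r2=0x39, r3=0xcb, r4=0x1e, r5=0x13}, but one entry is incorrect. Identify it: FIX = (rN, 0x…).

0: ✓ CMP  NZCV=0010
1: ✓ MOVHI  r3←0x8d
2: · MOVMI
3: ✓ CMP  NZCV=0011
4: · ADDVC
5: · ADDLS
6: · MOVGT

FIX = (r3, 0x8d)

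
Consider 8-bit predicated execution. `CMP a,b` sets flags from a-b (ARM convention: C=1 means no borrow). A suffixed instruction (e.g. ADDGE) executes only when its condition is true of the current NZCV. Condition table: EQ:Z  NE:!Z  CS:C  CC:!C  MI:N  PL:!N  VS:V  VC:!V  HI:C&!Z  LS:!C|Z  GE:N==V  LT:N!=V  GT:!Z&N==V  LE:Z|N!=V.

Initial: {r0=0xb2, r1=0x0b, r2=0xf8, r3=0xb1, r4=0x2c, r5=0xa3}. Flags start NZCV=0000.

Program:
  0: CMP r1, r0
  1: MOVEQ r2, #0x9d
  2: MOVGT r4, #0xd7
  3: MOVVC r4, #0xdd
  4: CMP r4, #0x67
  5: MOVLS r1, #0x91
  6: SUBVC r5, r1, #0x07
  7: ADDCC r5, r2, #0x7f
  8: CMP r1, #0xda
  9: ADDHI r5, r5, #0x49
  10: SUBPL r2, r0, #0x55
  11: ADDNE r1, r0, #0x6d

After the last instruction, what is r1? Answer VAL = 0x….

0: ✓ CMP  NZCV=0000
1: · MOVEQ
2: ✓ MOVGT  r4←0xd7
3: ✓ MOVVC  r4←0xdd
4: ✓ CMP  NZCV=0011
5: · MOVLS
6: · SUBVC
7: · ADDCC
8: ✓ CMP  NZCV=0000
9: · ADDHI
10: ✓ SUBPL  r2←0x5d
11: ✓ ADDNE  r1←0x1f

VAL = 0x1f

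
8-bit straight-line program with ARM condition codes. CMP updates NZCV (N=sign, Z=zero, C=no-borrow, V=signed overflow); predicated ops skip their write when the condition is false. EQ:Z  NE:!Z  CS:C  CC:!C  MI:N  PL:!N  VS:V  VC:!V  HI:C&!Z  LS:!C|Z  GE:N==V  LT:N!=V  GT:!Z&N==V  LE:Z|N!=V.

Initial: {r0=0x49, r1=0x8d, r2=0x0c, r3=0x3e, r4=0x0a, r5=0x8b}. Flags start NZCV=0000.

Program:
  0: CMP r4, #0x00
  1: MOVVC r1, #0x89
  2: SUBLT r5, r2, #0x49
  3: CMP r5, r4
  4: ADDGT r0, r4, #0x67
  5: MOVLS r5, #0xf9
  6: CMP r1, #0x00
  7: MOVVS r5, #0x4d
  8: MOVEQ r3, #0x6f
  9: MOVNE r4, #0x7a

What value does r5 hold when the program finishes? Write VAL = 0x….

[0] flags=0010 → (cmp)
[1] flags=0010 VC?T → r1=0x89
[2] flags=0010 LT?F → skip
[3] flags=1010 → (cmp)
[4] flags=1010 GT?F → skip
[5] flags=1010 LS?F → skip
[6] flags=1010 → (cmp)
[7] flags=1010 VS?F → skip
[8] flags=1010 EQ?F → skip
[9] flags=1010 NE?T → r4=0x7a

VAL = 0x8b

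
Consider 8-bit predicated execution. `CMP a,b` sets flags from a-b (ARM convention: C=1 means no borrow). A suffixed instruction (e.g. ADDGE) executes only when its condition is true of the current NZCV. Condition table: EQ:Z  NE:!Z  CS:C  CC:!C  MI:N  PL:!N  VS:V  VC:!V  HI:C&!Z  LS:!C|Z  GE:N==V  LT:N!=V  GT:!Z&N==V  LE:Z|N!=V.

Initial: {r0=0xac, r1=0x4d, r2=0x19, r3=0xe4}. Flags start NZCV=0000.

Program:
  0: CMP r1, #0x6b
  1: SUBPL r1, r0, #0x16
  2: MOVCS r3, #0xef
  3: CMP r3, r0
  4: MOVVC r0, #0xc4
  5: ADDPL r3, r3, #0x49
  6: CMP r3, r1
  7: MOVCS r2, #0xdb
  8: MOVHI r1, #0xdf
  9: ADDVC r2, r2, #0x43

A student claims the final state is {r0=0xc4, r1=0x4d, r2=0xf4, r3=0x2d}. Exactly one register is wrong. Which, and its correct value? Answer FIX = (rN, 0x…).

FIX = (r2, 0x5c)

[0] flags=1000 → (cmp)
[1] flags=1000 PL?F → skip
[2] flags=1000 CS?F → skip
[3] flags=0010 → (cmp)
[4] flags=0010 VC?T → r0=0xc4
[5] flags=0010 PL?T → r3=0x2d
[6] flags=1000 → (cmp)
[7] flags=1000 CS?F → skip
[8] flags=1000 HI?F → skip
[9] flags=1000 VC?T → r2=0x5c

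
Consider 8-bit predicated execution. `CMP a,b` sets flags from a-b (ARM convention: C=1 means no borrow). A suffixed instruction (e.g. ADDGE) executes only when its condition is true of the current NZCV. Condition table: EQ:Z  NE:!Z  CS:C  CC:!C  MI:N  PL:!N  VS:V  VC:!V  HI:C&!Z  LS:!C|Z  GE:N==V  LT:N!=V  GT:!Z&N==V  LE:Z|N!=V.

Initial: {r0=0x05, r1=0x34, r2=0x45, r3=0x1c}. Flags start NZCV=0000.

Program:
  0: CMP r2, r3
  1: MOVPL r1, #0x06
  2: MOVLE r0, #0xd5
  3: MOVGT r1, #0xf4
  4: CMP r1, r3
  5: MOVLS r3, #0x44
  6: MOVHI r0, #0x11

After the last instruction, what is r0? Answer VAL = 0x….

VAL = 0x11

[0] flags=0010 → (cmp)
[1] flags=0010 PL?T → r1=0x06
[2] flags=0010 LE?F → skip
[3] flags=0010 GT?T → r1=0xf4
[4] flags=1010 → (cmp)
[5] flags=1010 LS?F → skip
[6] flags=1010 HI?T → r0=0x11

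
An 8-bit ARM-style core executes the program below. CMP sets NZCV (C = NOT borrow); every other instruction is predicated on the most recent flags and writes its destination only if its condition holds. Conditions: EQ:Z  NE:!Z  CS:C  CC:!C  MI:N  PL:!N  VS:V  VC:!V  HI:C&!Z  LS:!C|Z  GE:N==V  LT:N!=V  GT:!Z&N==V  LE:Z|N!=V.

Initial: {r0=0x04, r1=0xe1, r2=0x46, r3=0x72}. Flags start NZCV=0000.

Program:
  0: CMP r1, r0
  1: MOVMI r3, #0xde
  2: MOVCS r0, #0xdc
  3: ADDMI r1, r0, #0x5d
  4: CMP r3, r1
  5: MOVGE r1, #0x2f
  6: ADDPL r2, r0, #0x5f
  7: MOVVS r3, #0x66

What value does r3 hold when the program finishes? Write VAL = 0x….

[0] flags=1010 → (cmp)
[1] flags=1010 MI?T → r3=0xde
[2] flags=1010 CS?T → r0=0xdc
[3] flags=1010 MI?T → r1=0x39
[4] flags=1010 → (cmp)
[5] flags=1010 GE?F → skip
[6] flags=1010 PL?F → skip
[7] flags=1010 VS?F → skip

VAL = 0xde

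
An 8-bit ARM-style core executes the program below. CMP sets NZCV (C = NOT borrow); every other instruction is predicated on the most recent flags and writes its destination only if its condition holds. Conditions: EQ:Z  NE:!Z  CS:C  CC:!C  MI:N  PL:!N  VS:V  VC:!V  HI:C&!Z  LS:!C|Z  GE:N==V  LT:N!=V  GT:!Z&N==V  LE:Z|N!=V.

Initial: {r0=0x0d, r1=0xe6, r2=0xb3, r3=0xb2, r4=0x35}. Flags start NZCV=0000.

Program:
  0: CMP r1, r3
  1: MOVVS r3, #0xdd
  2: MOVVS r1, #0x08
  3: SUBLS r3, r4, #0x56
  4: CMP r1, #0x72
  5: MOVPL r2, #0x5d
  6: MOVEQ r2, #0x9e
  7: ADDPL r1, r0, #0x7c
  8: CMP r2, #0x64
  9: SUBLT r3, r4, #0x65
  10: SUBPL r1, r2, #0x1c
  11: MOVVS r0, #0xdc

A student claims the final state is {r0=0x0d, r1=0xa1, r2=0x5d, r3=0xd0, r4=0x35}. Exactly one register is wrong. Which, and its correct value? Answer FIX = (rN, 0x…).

0: ✓ CMP  NZCV=0010
1: · MOVVS
2: · MOVVS
3: · SUBLS
4: ✓ CMP  NZCV=0011
5: ✓ MOVPL  r2←0x5d
6: · MOVEQ
7: ✓ ADDPL  r1←0x89
8: ✓ CMP  NZCV=1000
9: ✓ SUBLT  r3←0xd0
10: · SUBPL
11: · MOVVS

FIX = (r1, 0x89)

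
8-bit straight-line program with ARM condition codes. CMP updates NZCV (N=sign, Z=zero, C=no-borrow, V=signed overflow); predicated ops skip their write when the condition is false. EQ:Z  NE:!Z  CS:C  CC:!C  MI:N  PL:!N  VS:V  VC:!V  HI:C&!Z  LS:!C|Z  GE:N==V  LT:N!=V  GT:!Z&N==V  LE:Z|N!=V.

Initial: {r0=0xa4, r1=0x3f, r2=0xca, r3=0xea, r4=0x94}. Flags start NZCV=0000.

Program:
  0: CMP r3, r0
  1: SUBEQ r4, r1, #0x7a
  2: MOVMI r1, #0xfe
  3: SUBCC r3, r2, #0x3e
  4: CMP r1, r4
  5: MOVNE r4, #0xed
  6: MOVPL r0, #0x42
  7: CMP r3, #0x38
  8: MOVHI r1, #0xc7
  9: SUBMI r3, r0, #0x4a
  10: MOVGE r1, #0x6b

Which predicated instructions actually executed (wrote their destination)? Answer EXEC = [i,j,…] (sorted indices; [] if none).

EXEC = [5,8,9]

[0] flags=0010 → (cmp)
[1] flags=0010 EQ?F → skip
[2] flags=0010 MI?F → skip
[3] flags=0010 CC?F → skip
[4] flags=1001 → (cmp)
[5] flags=1001 NE?T → r4=0xed
[6] flags=1001 PL?F → skip
[7] flags=1010 → (cmp)
[8] flags=1010 HI?T → r1=0xc7
[9] flags=1010 MI?T → r3=0x5a
[10] flags=1010 GE?F → skip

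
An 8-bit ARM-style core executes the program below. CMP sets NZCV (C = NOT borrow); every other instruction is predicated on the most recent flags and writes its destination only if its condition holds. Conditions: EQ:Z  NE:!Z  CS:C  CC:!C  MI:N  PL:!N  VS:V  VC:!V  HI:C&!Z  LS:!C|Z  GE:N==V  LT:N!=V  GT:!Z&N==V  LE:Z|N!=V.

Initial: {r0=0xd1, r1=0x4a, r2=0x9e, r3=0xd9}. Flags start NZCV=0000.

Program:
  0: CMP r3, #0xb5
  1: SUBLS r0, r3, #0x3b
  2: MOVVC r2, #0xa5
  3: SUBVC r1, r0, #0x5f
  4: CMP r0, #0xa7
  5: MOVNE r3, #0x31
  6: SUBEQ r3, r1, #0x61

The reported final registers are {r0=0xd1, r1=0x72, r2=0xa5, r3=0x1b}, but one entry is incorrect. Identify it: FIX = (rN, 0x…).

[0] flags=0010 → (cmp)
[1] flags=0010 LS?F → skip
[2] flags=0010 VC?T → r2=0xa5
[3] flags=0010 VC?T → r1=0x72
[4] flags=0010 → (cmp)
[5] flags=0010 NE?T → r3=0x31
[6] flags=0010 EQ?F → skip

FIX = (r3, 0x31)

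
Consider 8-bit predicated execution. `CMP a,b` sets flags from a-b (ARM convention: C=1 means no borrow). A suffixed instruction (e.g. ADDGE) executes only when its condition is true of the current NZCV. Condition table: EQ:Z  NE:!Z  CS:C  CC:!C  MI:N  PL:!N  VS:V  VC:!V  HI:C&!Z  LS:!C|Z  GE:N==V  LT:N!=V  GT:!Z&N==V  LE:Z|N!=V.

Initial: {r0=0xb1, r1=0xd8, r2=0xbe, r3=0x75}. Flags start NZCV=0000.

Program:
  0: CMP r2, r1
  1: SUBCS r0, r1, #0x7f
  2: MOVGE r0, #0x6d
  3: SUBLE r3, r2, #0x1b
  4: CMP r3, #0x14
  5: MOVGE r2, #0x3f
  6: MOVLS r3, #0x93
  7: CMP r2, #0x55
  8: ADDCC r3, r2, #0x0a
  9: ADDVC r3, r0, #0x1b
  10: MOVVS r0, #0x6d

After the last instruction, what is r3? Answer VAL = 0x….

VAL = 0xa3

[0] flags=1000 → (cmp)
[1] flags=1000 CS?F → skip
[2] flags=1000 GE?F → skip
[3] flags=1000 LE?T → r3=0xa3
[4] flags=1010 → (cmp)
[5] flags=1010 GE?F → skip
[6] flags=1010 LS?F → skip
[7] flags=0011 → (cmp)
[8] flags=0011 CC?F → skip
[9] flags=0011 VC?F → skip
[10] flags=0011 VS?T → r0=0x6d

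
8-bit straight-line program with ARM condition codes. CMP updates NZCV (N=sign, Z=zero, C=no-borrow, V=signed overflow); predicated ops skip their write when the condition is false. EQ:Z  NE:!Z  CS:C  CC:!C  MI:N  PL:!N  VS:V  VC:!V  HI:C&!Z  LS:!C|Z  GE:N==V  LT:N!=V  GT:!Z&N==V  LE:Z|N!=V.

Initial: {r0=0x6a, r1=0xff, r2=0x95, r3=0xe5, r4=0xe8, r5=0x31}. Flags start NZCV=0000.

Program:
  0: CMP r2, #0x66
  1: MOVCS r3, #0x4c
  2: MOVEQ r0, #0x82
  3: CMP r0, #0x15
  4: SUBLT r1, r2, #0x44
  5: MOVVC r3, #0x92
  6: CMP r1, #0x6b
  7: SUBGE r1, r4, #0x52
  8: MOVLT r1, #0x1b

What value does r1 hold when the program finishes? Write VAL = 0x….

[0] flags=0011 → (cmp)
[1] flags=0011 CS?T → r3=0x4c
[2] flags=0011 EQ?F → skip
[3] flags=0010 → (cmp)
[4] flags=0010 LT?F → skip
[5] flags=0010 VC?T → r3=0x92
[6] flags=1010 → (cmp)
[7] flags=1010 GE?F → skip
[8] flags=1010 LT?T → r1=0x1b

VAL = 0x1b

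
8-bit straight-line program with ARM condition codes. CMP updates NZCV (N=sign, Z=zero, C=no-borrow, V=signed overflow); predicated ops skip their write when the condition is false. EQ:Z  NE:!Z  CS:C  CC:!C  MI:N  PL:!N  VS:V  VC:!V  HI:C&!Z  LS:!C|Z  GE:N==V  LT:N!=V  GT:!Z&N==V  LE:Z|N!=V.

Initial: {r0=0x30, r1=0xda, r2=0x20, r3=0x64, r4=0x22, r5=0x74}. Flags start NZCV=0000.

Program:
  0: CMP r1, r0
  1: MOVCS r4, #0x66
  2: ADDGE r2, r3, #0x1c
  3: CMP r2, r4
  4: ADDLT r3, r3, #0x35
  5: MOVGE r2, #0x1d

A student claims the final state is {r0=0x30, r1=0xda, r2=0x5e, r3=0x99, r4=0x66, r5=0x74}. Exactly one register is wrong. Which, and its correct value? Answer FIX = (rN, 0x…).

0: ✓ CMP  NZCV=1010
1: ✓ MOVCS  r4←0x66
2: · ADDGE
3: ✓ CMP  NZCV=1000
4: ✓ ADDLT  r3←0x99
5: · MOVGE

FIX = (r2, 0x20)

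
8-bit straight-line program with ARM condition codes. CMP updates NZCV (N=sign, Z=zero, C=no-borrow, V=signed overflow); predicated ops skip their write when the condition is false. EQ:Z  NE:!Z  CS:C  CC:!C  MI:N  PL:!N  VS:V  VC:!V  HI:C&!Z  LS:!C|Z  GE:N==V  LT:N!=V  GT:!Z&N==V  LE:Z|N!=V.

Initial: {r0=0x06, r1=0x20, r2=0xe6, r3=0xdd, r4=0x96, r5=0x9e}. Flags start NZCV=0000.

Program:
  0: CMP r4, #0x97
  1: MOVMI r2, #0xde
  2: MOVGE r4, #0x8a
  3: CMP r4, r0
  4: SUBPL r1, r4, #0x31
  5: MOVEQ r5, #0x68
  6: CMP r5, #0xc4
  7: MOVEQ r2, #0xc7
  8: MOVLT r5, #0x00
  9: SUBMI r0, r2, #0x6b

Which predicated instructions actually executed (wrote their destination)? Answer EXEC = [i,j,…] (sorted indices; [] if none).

EXEC = [1,8,9]

0: ✓ CMP  NZCV=1000
1: ✓ MOVMI  r2←0xde
2: · MOVGE
3: ✓ CMP  NZCV=1010
4: · SUBPL
5: · MOVEQ
6: ✓ CMP  NZCV=1000
7: · MOVEQ
8: ✓ MOVLT  r5←0x00
9: ✓ SUBMI  r0←0x73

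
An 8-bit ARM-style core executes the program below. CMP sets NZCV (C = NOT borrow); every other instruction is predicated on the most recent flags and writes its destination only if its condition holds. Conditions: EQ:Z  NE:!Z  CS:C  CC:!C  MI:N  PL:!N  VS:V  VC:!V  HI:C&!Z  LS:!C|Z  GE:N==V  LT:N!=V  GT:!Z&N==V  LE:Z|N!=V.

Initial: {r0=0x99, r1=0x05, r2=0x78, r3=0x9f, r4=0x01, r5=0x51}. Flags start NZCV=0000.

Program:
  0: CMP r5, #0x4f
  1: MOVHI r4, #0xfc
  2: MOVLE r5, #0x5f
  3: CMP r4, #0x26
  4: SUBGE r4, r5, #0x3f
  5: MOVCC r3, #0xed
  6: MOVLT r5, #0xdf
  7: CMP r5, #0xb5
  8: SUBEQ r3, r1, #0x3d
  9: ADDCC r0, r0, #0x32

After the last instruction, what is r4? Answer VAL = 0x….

[0] flags=0010 → (cmp)
[1] flags=0010 HI?T → r4=0xfc
[2] flags=0010 LE?F → skip
[3] flags=1010 → (cmp)
[4] flags=1010 GE?F → skip
[5] flags=1010 CC?F → skip
[6] flags=1010 LT?T → r5=0xdf
[7] flags=0010 → (cmp)
[8] flags=0010 EQ?F → skip
[9] flags=0010 CC?F → skip

VAL = 0xfc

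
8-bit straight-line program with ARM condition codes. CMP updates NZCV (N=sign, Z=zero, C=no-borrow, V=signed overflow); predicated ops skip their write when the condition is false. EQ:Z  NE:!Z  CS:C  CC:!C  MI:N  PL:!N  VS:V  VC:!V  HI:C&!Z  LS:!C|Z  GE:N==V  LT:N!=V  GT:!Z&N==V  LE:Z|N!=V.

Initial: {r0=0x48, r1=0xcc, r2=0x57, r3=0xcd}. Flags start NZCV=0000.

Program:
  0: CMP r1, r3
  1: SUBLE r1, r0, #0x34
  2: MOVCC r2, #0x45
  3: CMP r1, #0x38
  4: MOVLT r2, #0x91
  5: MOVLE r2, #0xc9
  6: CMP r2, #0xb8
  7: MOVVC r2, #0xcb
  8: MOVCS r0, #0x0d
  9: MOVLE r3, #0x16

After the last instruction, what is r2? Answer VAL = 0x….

VAL = 0xcb

[0] flags=1000 → (cmp)
[1] flags=1000 LE?T → r1=0x14
[2] flags=1000 CC?T → r2=0x45
[3] flags=1000 → (cmp)
[4] flags=1000 LT?T → r2=0x91
[5] flags=1000 LE?T → r2=0xc9
[6] flags=0010 → (cmp)
[7] flags=0010 VC?T → r2=0xcb
[8] flags=0010 CS?T → r0=0x0d
[9] flags=0010 LE?F → skip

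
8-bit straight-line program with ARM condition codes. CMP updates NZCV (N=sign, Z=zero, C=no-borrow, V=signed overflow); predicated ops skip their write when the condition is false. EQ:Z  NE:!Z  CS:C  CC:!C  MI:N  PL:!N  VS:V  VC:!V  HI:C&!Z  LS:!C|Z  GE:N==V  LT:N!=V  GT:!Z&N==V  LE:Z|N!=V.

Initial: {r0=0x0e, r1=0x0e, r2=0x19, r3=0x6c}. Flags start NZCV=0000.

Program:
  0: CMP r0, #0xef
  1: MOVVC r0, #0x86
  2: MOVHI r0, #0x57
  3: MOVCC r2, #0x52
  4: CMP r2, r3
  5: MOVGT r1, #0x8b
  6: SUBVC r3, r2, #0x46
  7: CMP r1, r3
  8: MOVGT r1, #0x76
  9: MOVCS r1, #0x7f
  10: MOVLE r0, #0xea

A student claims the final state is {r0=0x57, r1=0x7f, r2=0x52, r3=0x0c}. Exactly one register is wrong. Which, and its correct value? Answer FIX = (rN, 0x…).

0: ✓ CMP  NZCV=0000
1: ✓ MOVVC  r0←0x86
2: · MOVHI
3: ✓ MOVCC  r2←0x52
4: ✓ CMP  NZCV=1000
5: · MOVGT
6: ✓ SUBVC  r3←0x0c
7: ✓ CMP  NZCV=0010
8: ✓ MOVGT  r1←0x76
9: ✓ MOVCS  r1←0x7f
10: · MOVLE

FIX = (r0, 0x86)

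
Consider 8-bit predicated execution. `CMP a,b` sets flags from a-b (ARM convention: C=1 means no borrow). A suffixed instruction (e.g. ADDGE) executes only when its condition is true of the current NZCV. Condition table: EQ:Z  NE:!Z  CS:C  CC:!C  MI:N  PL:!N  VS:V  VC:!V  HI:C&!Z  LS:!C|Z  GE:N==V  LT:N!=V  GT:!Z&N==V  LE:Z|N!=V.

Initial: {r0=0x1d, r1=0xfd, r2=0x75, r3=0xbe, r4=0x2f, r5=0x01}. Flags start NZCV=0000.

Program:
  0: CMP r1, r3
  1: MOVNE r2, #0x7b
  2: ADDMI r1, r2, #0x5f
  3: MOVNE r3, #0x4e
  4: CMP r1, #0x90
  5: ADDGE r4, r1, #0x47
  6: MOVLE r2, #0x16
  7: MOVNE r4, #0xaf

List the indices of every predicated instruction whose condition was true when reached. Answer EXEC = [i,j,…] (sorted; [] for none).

EXEC = [1,3,5,7]

[0] flags=0010 → (cmp)
[1] flags=0010 NE?T → r2=0x7b
[2] flags=0010 MI?F → skip
[3] flags=0010 NE?T → r3=0x4e
[4] flags=0010 → (cmp)
[5] flags=0010 GE?T → r4=0x44
[6] flags=0010 LE?F → skip
[7] flags=0010 NE?T → r4=0xaf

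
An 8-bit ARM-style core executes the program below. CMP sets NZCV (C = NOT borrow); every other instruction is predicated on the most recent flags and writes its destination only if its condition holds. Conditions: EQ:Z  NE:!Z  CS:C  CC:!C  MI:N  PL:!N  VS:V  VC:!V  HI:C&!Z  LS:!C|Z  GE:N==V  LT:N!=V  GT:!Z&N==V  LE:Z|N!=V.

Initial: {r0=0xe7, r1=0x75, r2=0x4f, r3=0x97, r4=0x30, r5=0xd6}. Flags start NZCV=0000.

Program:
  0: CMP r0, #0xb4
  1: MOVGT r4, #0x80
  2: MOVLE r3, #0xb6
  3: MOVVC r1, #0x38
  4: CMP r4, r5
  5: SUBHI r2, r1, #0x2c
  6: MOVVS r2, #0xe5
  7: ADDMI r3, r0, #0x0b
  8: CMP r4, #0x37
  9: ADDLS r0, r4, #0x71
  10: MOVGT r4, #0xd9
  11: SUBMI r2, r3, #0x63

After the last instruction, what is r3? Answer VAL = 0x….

0: ✓ CMP  NZCV=0010
1: ✓ MOVGT  r4←0x80
2: · MOVLE
3: ✓ MOVVC  r1←0x38
4: ✓ CMP  NZCV=1000
5: · SUBHI
6: · MOVVS
7: ✓ ADDMI  r3←0xf2
8: ✓ CMP  NZCV=0011
9: · ADDLS
10: · MOVGT
11: · SUBMI

VAL = 0xf2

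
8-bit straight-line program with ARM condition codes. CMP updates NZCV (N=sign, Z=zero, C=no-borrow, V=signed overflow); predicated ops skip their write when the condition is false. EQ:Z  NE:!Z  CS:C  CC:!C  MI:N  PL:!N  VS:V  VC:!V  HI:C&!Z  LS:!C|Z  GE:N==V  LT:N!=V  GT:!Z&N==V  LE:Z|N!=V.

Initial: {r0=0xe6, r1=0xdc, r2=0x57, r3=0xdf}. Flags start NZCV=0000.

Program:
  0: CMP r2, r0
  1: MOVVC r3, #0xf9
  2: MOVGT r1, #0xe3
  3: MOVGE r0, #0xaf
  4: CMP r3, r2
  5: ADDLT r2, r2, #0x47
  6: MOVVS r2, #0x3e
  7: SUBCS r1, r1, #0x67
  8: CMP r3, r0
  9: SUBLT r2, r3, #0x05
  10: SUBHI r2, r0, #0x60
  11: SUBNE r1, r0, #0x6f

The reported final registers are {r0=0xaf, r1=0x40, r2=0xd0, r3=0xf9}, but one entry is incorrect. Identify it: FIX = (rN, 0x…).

FIX = (r2, 0x4f)

0: ✓ CMP  NZCV=0000
1: ✓ MOVVC  r3←0xf9
2: ✓ MOVGT  r1←0xe3
3: ✓ MOVGE  r0←0xaf
4: ✓ CMP  NZCV=1010
5: ✓ ADDLT  r2←0x9e
6: · MOVVS
7: ✓ SUBCS  r1←0x7c
8: ✓ CMP  NZCV=0010
9: · SUBLT
10: ✓ SUBHI  r2←0x4f
11: ✓ SUBNE  r1←0x40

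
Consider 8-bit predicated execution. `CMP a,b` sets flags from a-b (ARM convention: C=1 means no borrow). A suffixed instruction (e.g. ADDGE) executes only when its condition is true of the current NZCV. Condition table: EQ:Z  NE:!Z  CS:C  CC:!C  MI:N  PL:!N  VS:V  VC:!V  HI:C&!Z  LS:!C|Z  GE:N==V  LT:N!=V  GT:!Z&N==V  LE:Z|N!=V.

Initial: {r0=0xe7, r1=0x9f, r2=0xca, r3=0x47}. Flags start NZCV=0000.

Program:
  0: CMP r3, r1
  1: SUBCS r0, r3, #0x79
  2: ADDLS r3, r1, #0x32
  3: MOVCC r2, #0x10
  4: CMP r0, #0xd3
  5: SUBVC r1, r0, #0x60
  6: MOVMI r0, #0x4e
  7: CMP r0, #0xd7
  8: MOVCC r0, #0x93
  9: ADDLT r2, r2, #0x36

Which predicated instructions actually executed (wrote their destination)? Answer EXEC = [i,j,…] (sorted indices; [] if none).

EXEC = [2,3,5]

[0] flags=1001 → (cmp)
[1] flags=1001 CS?F → skip
[2] flags=1001 LS?T → r3=0xd1
[3] flags=1001 CC?T → r2=0x10
[4] flags=0010 → (cmp)
[5] flags=0010 VC?T → r1=0x87
[6] flags=0010 MI?F → skip
[7] flags=0010 → (cmp)
[8] flags=0010 CC?F → skip
[9] flags=0010 LT?F → skip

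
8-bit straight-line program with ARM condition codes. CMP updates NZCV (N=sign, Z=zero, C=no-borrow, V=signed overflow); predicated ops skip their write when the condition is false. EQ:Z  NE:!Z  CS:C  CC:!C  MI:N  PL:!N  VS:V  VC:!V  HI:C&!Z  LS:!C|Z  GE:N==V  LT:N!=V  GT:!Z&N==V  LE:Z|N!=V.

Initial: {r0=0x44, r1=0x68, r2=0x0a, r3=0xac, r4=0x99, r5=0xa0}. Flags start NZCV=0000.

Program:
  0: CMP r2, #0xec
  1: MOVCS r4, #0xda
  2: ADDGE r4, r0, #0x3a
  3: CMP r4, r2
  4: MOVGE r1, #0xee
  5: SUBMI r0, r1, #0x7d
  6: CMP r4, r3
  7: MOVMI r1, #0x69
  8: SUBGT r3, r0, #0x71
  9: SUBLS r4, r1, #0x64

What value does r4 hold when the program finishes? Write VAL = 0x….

VAL = 0x05

[0] flags=0000 → (cmp)
[1] flags=0000 CS?F → skip
[2] flags=0000 GE?T → r4=0x7e
[3] flags=0010 → (cmp)
[4] flags=0010 GE?T → r1=0xee
[5] flags=0010 MI?F → skip
[6] flags=1001 → (cmp)
[7] flags=1001 MI?T → r1=0x69
[8] flags=1001 GT?T → r3=0xd3
[9] flags=1001 LS?T → r4=0x05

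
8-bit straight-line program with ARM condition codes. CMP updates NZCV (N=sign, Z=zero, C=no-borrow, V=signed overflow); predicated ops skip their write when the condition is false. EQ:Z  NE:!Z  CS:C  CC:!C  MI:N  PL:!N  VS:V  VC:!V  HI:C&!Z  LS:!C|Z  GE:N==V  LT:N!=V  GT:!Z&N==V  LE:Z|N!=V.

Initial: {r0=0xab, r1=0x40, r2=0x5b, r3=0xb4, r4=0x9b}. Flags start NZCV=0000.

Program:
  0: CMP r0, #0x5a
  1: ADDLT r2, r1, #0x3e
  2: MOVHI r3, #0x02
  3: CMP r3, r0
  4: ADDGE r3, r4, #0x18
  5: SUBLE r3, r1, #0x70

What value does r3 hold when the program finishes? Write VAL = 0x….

[0] flags=0011 → (cmp)
[1] flags=0011 LT?T → r2=0x7e
[2] flags=0011 HI?T → r3=0x02
[3] flags=0000 → (cmp)
[4] flags=0000 GE?T → r3=0xb3
[5] flags=0000 LE?F → skip

VAL = 0xb3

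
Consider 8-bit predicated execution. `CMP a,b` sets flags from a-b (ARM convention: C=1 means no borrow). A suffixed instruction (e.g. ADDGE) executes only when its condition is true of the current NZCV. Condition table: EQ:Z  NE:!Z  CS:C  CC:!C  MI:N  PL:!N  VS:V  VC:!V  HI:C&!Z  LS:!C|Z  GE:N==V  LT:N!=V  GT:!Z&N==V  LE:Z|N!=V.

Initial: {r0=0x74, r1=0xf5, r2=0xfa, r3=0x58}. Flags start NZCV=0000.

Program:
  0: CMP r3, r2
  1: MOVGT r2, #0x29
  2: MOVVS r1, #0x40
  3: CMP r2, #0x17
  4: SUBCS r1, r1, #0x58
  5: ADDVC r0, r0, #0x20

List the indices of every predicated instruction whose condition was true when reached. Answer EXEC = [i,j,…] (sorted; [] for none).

0: ✓ CMP  NZCV=0000
1: ✓ MOVGT  r2←0x29
2: · MOVVS
3: ✓ CMP  NZCV=0010
4: ✓ SUBCS  r1←0x9d
5: ✓ ADDVC  r0←0x94

EXEC = [1,4,5]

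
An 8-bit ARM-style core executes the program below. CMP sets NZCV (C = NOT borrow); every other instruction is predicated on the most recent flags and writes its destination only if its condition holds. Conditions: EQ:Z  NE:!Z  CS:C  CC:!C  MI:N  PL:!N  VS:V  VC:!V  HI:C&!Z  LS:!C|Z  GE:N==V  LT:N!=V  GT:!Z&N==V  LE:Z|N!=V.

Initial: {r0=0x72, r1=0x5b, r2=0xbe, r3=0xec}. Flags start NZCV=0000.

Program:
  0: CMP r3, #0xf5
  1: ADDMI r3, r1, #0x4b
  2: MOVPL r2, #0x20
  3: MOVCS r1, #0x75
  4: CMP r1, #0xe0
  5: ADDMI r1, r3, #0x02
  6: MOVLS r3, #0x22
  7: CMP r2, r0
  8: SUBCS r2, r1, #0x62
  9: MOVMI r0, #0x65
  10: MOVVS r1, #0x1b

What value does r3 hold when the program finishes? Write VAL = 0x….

[0] flags=1000 → (cmp)
[1] flags=1000 MI?T → r3=0xa6
[2] flags=1000 PL?F → skip
[3] flags=1000 CS?F → skip
[4] flags=0000 → (cmp)
[5] flags=0000 MI?F → skip
[6] flags=0000 LS?T → r3=0x22
[7] flags=0011 → (cmp)
[8] flags=0011 CS?T → r2=0xf9
[9] flags=0011 MI?F → skip
[10] flags=0011 VS?T → r1=0x1b

VAL = 0x22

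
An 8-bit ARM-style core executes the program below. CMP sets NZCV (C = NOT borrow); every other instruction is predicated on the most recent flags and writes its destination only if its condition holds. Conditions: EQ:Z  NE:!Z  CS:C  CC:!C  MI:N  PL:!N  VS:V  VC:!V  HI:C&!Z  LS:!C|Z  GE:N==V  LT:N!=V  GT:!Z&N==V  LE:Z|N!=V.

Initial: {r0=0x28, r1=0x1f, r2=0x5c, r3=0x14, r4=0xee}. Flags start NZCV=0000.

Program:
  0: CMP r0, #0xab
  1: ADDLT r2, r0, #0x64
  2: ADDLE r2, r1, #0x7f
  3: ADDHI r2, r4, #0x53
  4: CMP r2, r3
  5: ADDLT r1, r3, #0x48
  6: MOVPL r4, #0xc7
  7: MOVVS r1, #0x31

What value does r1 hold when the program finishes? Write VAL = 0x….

0: ✓ CMP  NZCV=0000
1: · ADDLT
2: · ADDLE
3: · ADDHI
4: ✓ CMP  NZCV=0010
5: · ADDLT
6: ✓ MOVPL  r4←0xc7
7: · MOVVS

VAL = 0x1f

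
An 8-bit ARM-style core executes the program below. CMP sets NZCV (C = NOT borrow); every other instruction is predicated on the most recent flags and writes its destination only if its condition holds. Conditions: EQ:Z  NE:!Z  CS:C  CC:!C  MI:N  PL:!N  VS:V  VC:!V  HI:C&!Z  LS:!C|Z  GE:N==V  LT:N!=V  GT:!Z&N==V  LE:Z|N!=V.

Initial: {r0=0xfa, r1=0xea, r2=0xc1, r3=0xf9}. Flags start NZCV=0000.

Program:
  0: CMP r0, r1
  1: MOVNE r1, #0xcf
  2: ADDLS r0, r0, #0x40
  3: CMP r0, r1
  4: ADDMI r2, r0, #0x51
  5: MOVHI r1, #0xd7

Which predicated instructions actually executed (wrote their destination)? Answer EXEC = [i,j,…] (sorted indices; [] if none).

EXEC = [1,5]

0: ✓ CMP  NZCV=0010
1: ✓ MOVNE  r1←0xcf
2: · ADDLS
3: ✓ CMP  NZCV=0010
4: · ADDMI
5: ✓ MOVHI  r1←0xd7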